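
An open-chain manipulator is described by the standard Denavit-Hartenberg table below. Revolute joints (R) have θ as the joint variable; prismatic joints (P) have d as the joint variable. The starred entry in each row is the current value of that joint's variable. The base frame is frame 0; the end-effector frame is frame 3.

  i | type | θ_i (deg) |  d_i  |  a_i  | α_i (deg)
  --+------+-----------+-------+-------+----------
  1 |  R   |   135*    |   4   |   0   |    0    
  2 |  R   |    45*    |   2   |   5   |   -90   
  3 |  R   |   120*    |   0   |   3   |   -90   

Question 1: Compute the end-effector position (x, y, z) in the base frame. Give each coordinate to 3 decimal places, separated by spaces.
after link 1: o_1 = (0.0000, 0.0000, 4.0000)
after link 2: o_2 = (-5.0000, 0.0000, 6.0000)
after link 3: o_3 = (-3.5000, 0.0000, 3.4019)

-3.500 0.000 3.402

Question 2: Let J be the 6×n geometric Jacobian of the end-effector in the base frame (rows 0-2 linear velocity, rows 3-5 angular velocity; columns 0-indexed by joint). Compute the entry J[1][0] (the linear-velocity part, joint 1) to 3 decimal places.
-3.500

axis z_0 = ẑ; lever o_n−o_0 = (-3.5000,0.0000,3.4019)
cross product → J_v[:, 0] = (-0.0000,-3.5000,0.0000)
J_ω[:, 0] = z_0
entry J[1][0] = -3.5000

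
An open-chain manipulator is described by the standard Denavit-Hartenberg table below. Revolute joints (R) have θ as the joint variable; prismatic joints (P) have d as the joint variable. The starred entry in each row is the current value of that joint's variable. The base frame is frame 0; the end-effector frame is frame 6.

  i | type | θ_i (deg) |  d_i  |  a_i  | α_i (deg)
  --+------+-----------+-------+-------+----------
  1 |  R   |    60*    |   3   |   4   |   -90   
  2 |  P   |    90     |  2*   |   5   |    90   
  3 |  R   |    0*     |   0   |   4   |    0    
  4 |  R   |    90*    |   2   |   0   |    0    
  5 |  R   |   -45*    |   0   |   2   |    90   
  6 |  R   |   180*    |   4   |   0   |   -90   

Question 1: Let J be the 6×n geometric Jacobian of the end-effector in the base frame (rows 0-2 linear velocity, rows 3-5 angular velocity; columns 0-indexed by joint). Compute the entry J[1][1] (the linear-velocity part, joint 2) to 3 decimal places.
0.500

prismatic axis z_1 = (-0.8660,0.5000,0.0000)
J_v[:, 1] = z_1; J_ω[:, 1] = (0,0,0)
entry J[1][1] = 0.5000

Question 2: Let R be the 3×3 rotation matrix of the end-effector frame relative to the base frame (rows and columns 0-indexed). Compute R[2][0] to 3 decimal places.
End-effector x-axis (col 0 of R) = (0.6124,-0.3536,0.7071)
R[2][0] = 0.7071

0.707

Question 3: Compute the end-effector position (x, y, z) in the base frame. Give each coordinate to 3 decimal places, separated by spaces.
2.493 5.489 -10.243

after link 1: o_1 = (2.0000, 3.4641, 3.0000)
after link 2: o_2 = (0.2679, 4.4641, -2.0000)
after link 3: o_3 = (0.2679, 4.4641, -6.0000)
after link 4: o_4 = (1.2679, 6.1962, -6.0000)
after link 5: o_5 = (0.0432, 6.9033, -7.4142)
after link 6: o_6 = (2.4927, 5.4890, -10.2426)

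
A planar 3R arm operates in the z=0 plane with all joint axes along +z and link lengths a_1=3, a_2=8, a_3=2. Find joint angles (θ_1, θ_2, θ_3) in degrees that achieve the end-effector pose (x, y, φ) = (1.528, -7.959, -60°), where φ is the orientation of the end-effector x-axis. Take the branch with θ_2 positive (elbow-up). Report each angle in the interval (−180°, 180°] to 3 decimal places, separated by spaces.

wrist centre = target − a_3·(cos φ, sin φ) = (0.5280, -6.2269)
cos θ_2 = (39.0537−3²−8²)/(2·3·8) = -0.7072; θ_2 = 135.0088° (elbow-up)
β = atan2(-6.2269,0.5280) = -85.1533°; ψ = atan2(5.6560,-2.6577) = 115.1686°
θ_1 = β − ψ = -200.3219°
θ_3 = φ − θ_1 − θ_2 = 5.3131° (wrapped to (-180°,180°])

159.678 135.009 5.313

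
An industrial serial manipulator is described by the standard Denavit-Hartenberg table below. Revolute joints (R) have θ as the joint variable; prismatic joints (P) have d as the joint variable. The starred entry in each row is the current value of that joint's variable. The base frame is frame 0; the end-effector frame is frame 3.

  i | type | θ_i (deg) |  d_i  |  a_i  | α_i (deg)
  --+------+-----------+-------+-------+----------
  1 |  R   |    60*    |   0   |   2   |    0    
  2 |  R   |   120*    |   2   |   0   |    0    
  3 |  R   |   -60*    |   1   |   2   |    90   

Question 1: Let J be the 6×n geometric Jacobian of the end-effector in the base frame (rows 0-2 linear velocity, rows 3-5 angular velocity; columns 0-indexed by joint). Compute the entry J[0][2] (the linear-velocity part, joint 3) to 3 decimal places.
axis z_2 = (0.0000,0.0000,1.0000); lever o_n−o_2 = (-1.0000,1.7321,1.0000)
cross product → J_v[:, 2] = (-1.7321,-1.0000,0.0000)
J_ω[:, 2] = z_2
entry J[0][2] = -1.7321

-1.732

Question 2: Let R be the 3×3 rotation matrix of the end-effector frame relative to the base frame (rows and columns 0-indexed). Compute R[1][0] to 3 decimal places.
End-effector x-axis (col 0 of R) = (-0.5000,0.8660,0.0000)
R[1][0] = 0.8660

0.866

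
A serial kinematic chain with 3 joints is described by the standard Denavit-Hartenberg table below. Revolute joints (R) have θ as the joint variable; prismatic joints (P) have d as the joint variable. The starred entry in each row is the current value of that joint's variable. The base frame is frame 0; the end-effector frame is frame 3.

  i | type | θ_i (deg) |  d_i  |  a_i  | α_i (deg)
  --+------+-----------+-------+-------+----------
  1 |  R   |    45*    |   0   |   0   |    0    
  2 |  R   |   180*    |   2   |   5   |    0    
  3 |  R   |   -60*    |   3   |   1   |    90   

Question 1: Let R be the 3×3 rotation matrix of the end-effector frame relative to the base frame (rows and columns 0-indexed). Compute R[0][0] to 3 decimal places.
-0.966

End-effector x-axis (col 0 of R) = (-0.9659,0.2588,0.0000)
R[0][0] = -0.9659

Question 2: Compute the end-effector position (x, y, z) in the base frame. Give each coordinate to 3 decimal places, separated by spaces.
after link 1: o_1 = (0.0000, 0.0000, 0.0000)
after link 2: o_2 = (-3.5355, -3.5355, 2.0000)
after link 3: o_3 = (-4.5015, -3.2767, 5.0000)

-4.501 -3.277 5.000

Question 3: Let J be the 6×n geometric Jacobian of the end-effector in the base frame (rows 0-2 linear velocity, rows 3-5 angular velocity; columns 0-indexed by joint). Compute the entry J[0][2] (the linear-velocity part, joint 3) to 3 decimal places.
-0.259

axis z_2 = (0.0000,0.0000,1.0000); lever o_n−o_2 = (-0.9659,0.2588,3.0000)
cross product → J_v[:, 2] = (-0.2588,-0.9659,0.0000)
J_ω[:, 2] = z_2
entry J[0][2] = -0.2588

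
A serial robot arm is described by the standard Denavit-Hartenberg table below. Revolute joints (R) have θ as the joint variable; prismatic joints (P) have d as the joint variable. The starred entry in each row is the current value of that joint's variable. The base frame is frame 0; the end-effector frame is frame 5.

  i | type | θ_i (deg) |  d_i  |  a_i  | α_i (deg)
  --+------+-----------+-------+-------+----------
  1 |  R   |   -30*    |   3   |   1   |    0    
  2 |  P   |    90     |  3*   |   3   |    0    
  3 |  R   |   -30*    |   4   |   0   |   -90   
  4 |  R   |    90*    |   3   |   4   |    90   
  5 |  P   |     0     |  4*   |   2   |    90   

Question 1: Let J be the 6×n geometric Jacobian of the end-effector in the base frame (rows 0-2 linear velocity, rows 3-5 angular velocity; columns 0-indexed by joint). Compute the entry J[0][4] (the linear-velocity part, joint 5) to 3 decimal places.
0.866

prismatic axis z_4 = (0.8660,0.5000,0.0000)
J_v[:, 4] = z_4; J_ω[:, 4] = (0,0,0)
entry J[0][4] = 0.8660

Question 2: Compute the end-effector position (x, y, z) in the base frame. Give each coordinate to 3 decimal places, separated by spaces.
after link 1: o_1 = (0.8660, -0.5000, 3.0000)
after link 2: o_2 = (2.3660, 2.0981, 6.0000)
after link 3: o_3 = (2.3660, 2.0981, 10.0000)
after link 4: o_4 = (0.8660, 4.6962, 6.0000)
after link 5: o_5 = (4.3301, 6.6962, 4.0000)

4.330 6.696 4.000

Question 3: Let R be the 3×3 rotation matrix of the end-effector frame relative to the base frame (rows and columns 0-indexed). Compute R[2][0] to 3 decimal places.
End-effector x-axis (col 0 of R) = (0.0000,0.0000,-1.0000)
R[2][0] = -1.0000

-1.000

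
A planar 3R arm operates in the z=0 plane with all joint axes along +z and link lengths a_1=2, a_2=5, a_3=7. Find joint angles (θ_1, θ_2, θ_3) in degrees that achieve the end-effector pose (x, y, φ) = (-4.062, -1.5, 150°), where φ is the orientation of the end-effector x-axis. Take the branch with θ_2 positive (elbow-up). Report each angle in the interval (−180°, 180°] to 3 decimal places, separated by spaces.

-136.394 89.998 -163.604

wrist centre = target − a_3·(cos φ, sin φ) = (2.0002, -5.0000)
cos θ_2 = (29.0007−2²−5²)/(2·2·5) = 0.0000; θ_2 = 89.9980° (elbow-up)
β = atan2(-5.0000,2.0002) = -68.1968°; ψ = atan2(5.0000,2.0002) = 68.1968°
θ_1 = β − ψ = -136.3937°
θ_3 = φ − θ_1 − θ_2 = -163.6043° (wrapped to (-180°,180°])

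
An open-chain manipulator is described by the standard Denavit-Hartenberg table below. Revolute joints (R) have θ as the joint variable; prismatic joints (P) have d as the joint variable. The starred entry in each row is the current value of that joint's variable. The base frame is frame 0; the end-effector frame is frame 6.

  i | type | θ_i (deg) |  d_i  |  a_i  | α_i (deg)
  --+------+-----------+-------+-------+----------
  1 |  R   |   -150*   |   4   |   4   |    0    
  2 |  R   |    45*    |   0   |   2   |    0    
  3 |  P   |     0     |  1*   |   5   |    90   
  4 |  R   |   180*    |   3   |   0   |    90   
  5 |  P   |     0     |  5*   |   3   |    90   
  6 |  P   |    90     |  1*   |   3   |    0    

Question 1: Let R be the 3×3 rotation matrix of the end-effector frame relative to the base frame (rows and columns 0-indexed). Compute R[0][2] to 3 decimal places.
0.966

End-effector z-axis (col 2 of R) = (0.9659,-0.2588,0.0000)
R[0][2] = 0.9659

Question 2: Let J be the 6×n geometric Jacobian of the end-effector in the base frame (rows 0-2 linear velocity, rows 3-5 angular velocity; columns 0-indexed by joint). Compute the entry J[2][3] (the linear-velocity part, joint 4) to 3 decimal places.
axis z_3 = (-0.9659,0.2588,0.0000); lever o_n−o_3 = (-1.1554,3.4154,8.0000)
cross product → J_v[:, 3] = (2.0706,7.7274,-3.0000)
J_ω[:, 3] = z_3
entry J[2][3] = -3.0000

-3.000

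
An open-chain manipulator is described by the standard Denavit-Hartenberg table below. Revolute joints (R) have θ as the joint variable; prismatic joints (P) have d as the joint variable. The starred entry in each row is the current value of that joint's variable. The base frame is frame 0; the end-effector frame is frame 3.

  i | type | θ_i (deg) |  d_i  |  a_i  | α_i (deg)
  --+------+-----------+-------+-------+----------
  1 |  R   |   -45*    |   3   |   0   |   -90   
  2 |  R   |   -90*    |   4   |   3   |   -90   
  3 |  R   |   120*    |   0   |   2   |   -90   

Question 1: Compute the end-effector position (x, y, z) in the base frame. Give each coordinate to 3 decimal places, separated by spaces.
1.604 1.604 5.000

after link 1: o_1 = (0.0000, 0.0000, 3.0000)
after link 2: o_2 = (2.8284, 2.8284, 6.0000)
after link 3: o_3 = (1.6037, 1.6037, 5.0000)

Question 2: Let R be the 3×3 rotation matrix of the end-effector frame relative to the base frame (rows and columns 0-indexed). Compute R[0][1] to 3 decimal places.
End-effector y-axis (col 1 of R) = (-0.7071,0.7071,0.0000)
R[0][1] = -0.7071

-0.707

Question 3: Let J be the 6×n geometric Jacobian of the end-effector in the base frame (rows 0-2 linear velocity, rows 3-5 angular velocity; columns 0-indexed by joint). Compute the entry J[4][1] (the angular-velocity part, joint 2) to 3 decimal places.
axis z_1 = (0.7071,0.7071,0.0000); lever o_n−o_1 = (1.6037,1.6037,2.0000)
cross product → J_v[:, 1] = (1.4142,-1.4142,-0.0000)
J_ω[:, 1] = z_1
entry J[4][1] = 0.7071

0.707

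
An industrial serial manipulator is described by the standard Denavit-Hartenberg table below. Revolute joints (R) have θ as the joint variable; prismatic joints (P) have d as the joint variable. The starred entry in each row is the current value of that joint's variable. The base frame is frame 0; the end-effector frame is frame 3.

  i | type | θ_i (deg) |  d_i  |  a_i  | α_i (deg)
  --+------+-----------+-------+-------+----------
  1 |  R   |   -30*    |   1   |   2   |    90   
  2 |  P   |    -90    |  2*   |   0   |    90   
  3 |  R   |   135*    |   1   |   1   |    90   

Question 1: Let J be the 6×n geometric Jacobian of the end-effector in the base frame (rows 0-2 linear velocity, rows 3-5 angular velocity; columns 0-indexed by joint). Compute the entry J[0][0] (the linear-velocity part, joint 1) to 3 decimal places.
axis z_0 = ẑ; lever o_n−o_0 = (-0.4875,-2.8444,1.7071)
cross product → J_v[:, 0] = (2.8444,-0.4875,0.0000)
J_ω[:, 0] = z_0
entry J[0][0] = 2.8444

2.844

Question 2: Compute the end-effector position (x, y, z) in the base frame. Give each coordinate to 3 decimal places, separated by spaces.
-0.488 -2.844 1.707

after link 1: o_1 = (1.7321, -1.0000, 1.0000)
after link 2: o_2 = (0.7321, -2.7321, 1.0000)
after link 3: o_3 = (-0.4875, -2.8444, 1.7071)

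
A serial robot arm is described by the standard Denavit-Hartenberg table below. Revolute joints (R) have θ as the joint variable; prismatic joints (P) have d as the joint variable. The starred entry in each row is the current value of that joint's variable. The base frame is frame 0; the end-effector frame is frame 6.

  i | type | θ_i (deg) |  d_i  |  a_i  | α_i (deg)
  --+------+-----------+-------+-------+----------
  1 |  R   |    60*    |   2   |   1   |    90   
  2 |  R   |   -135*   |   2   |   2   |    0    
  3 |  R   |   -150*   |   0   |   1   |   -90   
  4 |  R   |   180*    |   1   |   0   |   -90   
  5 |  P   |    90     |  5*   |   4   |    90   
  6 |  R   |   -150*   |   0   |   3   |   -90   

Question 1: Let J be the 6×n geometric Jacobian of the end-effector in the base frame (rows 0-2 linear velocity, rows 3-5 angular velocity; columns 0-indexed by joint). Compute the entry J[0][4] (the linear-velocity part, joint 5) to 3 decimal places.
0.866

prismatic axis z_4 = (0.8660,-0.5000,-0.0000)
J_v[:, 4] = z_4; J_ω[:, 4] = (0,0,0)
entry J[0][4] = 0.8660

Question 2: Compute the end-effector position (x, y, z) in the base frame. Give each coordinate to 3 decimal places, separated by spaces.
after link 1: o_1 = (0.5000, 0.8660, 2.0000)
after link 2: o_2 = (1.5249, -1.3587, 0.5858)
after link 3: o_3 = (1.6544, -1.1346, 1.5517)
after link 4: o_4 = (1.1714, -1.9711, 1.8105)
after link 5: o_5 = (7.4334, -1.1250, 0.7753)
after link 6: o_6 = (4.8796, -2.5484, 1.4477)

4.880 -2.548 1.448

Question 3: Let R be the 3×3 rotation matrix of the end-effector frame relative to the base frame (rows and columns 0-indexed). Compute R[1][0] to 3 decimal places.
End-effector x-axis (col 0 of R) = (-0.8513,-0.4744,0.2241)
R[1][0] = -0.4744

-0.474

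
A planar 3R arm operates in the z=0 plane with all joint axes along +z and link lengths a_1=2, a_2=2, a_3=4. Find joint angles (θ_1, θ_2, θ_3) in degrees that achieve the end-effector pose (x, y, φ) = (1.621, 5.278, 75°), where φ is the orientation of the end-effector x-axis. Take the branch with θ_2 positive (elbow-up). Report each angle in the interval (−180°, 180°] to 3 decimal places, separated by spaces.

wrist centre = target − a_3·(cos φ, sin φ) = (0.5857, 1.4143)
cos θ_2 = (2.3433−2²−2²)/(2·2·2) = -0.7071; θ_2 = 134.9984° (elbow-up)
β = atan2(1.4143,0.5857) = 67.5034°; ψ = atan2(1.4143,0.5858) = 67.4992°
θ_1 = β − ψ = 0.0042°
θ_3 = φ − θ_1 − θ_2 = -60.0025° (wrapped to (-180°,180°])

0.004 134.998 -60.003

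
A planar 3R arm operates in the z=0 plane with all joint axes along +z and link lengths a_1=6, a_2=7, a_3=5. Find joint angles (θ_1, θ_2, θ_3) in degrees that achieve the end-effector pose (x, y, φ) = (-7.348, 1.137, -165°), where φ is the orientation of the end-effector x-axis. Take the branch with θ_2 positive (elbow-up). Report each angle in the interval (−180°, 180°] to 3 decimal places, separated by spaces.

wrist centre = target − a_3·(cos φ, sin φ) = (-2.5184, 2.4311)
cos θ_2 = (12.2524−6²−7²)/(2·6·7) = -0.8660; θ_2 = 150.0020° (elbow-up)
β = atan2(2.4311,-2.5184) = 136.0102°; ψ = atan2(3.4998,-0.0623) = 91.0198°
θ_1 = β − ψ = 44.9904°
θ_3 = φ − θ_1 − θ_2 = 0.0076° (wrapped to (-180°,180°])

44.990 150.002 0.008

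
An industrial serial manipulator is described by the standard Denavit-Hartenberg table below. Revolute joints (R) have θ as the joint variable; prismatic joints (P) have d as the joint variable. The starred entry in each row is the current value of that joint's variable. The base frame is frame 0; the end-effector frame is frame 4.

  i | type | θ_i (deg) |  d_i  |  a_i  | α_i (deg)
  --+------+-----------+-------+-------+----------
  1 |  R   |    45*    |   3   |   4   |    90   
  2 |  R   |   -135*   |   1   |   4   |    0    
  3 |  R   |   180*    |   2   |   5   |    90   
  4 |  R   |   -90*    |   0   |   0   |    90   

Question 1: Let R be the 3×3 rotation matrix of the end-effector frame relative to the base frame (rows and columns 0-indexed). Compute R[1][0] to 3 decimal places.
0.707

End-effector x-axis (col 0 of R) = (-0.7071,0.7071,-0.0000)
R[1][0] = 0.7071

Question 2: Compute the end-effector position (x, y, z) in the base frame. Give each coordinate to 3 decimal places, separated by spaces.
after link 1: o_1 = (2.8284, 2.8284, 3.0000)
after link 2: o_2 = (1.5355, 0.1213, 0.1716)
after link 3: o_3 = (5.4497, 1.2071, 3.7071)
after link 4: o_4 = (5.4497, 1.2071, 3.7071)

5.450 1.207 3.707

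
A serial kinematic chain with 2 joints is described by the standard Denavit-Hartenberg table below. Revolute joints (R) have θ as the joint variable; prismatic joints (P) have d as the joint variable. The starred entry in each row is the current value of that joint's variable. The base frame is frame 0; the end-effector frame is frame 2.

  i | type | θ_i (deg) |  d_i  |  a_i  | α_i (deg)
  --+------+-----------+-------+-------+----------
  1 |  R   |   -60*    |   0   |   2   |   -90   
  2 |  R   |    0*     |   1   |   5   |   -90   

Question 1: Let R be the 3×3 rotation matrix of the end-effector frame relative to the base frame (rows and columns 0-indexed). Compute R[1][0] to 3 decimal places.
-0.866

End-effector x-axis (col 0 of R) = (0.5000,-0.8660,0.0000)
R[1][0] = -0.8660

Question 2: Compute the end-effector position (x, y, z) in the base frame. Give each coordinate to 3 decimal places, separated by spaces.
4.366 -5.562 0.000

after link 1: o_1 = (1.0000, -1.7321, 0.0000)
after link 2: o_2 = (4.3660, -5.5622, 0.0000)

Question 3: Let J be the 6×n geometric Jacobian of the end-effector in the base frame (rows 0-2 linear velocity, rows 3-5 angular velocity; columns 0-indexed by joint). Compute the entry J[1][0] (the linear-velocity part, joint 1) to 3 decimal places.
axis z_0 = ẑ; lever o_n−o_0 = (4.3660,-5.5622,0.0000)
cross product → J_v[:, 0] = (5.5622,4.3660,-0.0000)
J_ω[:, 0] = z_0
entry J[1][0] = 4.3660

4.366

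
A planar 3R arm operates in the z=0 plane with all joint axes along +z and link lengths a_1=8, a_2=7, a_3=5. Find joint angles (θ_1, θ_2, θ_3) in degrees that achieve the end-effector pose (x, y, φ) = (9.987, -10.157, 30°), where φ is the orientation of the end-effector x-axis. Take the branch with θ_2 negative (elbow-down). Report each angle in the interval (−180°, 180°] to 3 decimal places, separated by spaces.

-45.001 -44.997 119.999

wrist centre = target − a_3·(cos φ, sin φ) = (5.6569, -12.6570)
cos θ_2 = (192.1999−8²−7²)/(2·8·7) = 0.7071; θ_2 = -44.9972° (elbow-down)
β = atan2(-12.6570,5.6569) = -65.9184°; ψ = atan2(-4.9495,12.9500) = -20.9169°
θ_1 = β − ψ = -45.0015°
θ_3 = φ − θ_1 − θ_2 = 119.9987° (wrapped to (-180°,180°])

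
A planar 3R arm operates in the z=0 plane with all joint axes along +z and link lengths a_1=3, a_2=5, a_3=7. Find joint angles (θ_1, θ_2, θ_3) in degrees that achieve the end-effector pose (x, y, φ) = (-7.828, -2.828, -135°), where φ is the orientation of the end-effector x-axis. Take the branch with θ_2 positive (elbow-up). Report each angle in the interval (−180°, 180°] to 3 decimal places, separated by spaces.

wrist centre = target − a_3·(cos φ, sin φ) = (-2.8783, 2.1217)
cos θ_2 = (12.7861−3²−5²)/(2·3·5) = -0.7071; θ_2 = 135.0017° (elbow-up)
β = atan2(2.1217,-2.8783) = 143.6037°; ψ = atan2(3.5354,-0.5356) = 98.6152°
θ_1 = β − ψ = 44.9885°
θ_3 = φ − θ_1 − θ_2 = 45.0098° (wrapped to (-180°,180°])

44.988 135.002 45.010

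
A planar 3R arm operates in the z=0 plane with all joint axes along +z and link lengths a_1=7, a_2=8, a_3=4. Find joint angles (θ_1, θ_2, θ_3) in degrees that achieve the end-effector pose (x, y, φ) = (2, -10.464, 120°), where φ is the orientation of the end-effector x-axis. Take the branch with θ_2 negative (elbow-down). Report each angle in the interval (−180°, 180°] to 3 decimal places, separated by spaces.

wrist centre = target − a_3·(cos φ, sin φ) = (4.0000, -13.9281)
cos θ_2 = (209.9920−7²−8²)/(2·7·8) = 0.8660; θ_2 = -30.0029° (elbow-down)
β = atan2(-13.9281,4.0000) = -73.9765°; ψ = atan2(-4.0004,13.9280) = -16.0249°
θ_1 = β − ψ = -57.9516°
θ_3 = φ − θ_1 − θ_2 = -152.0455° (wrapped to (-180°,180°])

-57.952 -30.003 -152.046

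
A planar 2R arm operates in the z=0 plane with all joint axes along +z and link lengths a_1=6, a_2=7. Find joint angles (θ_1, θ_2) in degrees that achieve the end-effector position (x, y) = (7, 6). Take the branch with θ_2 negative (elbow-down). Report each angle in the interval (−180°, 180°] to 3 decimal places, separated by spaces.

cos θ_2 = (85.0000−6²−7²)/(2·6·7) = 0.0000; θ_2 = -90.0000° (elbow-down)
β = atan2(6.0000,7.0000) = 40.6013°; ψ = atan2(-7.0000,6.0000) = -49.3987°
θ_1 = β − ψ = 90.0000°

90.000 -90.000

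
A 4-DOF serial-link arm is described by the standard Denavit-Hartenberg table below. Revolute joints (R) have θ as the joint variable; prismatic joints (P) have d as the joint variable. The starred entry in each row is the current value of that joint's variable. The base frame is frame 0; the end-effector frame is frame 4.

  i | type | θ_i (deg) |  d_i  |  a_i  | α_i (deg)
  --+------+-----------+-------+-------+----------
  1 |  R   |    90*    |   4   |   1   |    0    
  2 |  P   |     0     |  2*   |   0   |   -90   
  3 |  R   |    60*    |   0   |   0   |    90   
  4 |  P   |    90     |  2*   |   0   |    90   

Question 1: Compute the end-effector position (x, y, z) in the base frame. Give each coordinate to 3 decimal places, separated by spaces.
after link 1: o_1 = (0.0000, 1.0000, 4.0000)
after link 2: o_2 = (0.0000, 1.0000, 6.0000)
after link 3: o_3 = (0.0000, 1.0000, 6.0000)
after link 4: o_4 = (0.0000, 2.7321, 7.0000)

0.000 2.732 7.000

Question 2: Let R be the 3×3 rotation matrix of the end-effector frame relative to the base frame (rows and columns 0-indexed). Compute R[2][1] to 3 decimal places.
End-effector y-axis (col 1 of R) = (0.0000,0.8660,0.5000)
R[2][1] = 0.5000

0.500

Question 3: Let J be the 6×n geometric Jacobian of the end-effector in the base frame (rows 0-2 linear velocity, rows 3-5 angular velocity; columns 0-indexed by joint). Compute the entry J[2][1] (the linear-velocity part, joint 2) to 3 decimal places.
prismatic axis z_1 = (0.0000,0.0000,1.0000)
J_v[:, 1] = z_1; J_ω[:, 1] = (0,0,0)
entry J[2][1] = 1.0000

1.000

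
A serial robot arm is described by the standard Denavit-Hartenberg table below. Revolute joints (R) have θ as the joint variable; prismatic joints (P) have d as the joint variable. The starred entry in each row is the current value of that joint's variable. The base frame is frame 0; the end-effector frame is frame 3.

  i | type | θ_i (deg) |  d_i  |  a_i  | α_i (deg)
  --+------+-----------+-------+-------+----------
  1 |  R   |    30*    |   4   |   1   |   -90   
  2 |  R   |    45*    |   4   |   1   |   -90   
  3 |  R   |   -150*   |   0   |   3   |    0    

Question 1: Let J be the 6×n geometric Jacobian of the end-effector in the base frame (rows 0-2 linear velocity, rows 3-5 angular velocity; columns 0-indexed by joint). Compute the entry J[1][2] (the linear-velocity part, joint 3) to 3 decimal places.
2.780

axis z_2 = (-0.6124,-0.3536,-0.7071); lever o_n−o_2 = (-2.3410,0.3805,1.8371)
cross product → J_v[:, 2] = (-0.3805,2.7803,-1.0607)
J_ω[:, 2] = z_2
entry J[1][2] = 2.7803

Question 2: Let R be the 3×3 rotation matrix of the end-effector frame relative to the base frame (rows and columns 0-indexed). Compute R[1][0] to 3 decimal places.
End-effector x-axis (col 0 of R) = (-0.7803,0.1268,0.6124)
R[1][0] = 0.1268

0.127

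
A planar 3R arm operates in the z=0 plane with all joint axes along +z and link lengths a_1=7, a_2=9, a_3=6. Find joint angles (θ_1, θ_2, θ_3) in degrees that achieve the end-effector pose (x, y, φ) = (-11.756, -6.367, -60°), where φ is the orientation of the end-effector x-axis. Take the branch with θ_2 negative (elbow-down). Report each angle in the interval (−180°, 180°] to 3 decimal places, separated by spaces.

-150.005 -44.990 134.995

wrist centre = target − a_3·(cos φ, sin φ) = (-14.7560, -1.1708)
cos θ_2 = (219.1104−7²−9²)/(2·7·9) = 0.7072; θ_2 = -44.9904° (elbow-down)
β = atan2(-1.1708,-14.7560) = -175.4632°; ψ = atan2(-6.3629,13.3650) = -25.4584°
θ_1 = β − ψ = -150.0048°
θ_3 = φ − θ_1 − θ_2 = 134.9952° (wrapped to (-180°,180°])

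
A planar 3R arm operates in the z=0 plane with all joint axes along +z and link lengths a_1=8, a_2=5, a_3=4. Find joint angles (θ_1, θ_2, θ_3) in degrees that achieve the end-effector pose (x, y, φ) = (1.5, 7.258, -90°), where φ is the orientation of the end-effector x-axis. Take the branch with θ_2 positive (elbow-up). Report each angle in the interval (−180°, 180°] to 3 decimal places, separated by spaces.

wrist centre = target − a_3·(cos φ, sin φ) = (1.5000, 11.2580)
cos θ_2 = (128.9926−8²−5²)/(2·8·5) = 0.4999; θ_2 = 60.0061° (elbow-up)
β = atan2(11.2580,1.5000) = 82.4107°; ψ = atan2(4.3304,10.4995) = 22.4131°
θ_1 = β − ψ = 59.9976°
θ_3 = φ − θ_1 − θ_2 = 149.9962° (wrapped to (-180°,180°])

59.998 60.006 149.996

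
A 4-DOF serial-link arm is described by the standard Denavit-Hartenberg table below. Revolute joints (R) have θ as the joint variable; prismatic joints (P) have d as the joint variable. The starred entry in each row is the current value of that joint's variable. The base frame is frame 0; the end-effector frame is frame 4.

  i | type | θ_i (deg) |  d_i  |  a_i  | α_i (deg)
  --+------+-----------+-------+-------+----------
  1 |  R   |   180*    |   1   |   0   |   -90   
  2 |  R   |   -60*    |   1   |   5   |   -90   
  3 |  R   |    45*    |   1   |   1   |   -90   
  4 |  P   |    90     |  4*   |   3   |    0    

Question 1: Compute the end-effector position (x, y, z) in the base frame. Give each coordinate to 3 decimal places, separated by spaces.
0.293 2.536 4.493

after link 1: o_1 = (0.0000, 0.0000, 1.0000)
after link 2: o_2 = (-2.5000, -1.0000, 5.3301)
after link 3: o_3 = (-3.7196, -0.2929, 5.4425)
after link 4: o_4 = (0.2927, 2.5355, 4.4930)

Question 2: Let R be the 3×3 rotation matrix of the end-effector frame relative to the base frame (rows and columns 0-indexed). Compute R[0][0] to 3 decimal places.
0.866

End-effector x-axis (col 0 of R) = (0.8660,0.0000,0.5000)
R[0][0] = 0.8660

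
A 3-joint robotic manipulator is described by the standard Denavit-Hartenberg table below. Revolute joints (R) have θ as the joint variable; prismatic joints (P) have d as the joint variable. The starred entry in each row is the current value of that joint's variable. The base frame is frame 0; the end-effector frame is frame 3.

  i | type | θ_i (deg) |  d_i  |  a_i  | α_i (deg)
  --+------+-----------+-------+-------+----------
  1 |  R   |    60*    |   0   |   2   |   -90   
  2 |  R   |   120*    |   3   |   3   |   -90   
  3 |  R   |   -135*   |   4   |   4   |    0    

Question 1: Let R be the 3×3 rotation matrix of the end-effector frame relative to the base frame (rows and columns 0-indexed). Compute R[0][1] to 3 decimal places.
-0.789

End-effector y-axis (col 1 of R) = (-0.7891,0.0474,-0.6124)
R[0][1] = -0.7891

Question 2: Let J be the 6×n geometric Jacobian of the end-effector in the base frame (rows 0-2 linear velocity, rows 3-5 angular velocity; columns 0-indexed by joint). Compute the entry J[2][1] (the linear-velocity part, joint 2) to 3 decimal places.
axis z_1 = (-0.8660,0.5000,0.0000); lever o_n−o_1 = (-6.8225,-0.1601,1.8514)
cross product → J_v[:, 1] = (0.9257,1.6034,3.5499)
J_ω[:, 1] = z_1
entry J[2][1] = 3.5499

3.550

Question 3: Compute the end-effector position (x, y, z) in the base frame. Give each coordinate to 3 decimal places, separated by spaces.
-5.823 1.572 1.851

after link 1: o_1 = (1.0000, 1.7321, 0.0000)
after link 2: o_2 = (-2.3481, 1.9330, -2.5981)
after link 3: o_3 = (-5.8225, 1.5720, 1.8514)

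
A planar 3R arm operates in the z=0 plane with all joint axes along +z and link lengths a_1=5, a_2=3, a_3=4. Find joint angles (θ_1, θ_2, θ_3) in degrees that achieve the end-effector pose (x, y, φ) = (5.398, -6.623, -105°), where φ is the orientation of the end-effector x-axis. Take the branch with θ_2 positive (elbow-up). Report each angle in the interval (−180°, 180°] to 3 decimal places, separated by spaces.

wrist centre = target − a_3·(cos φ, sin φ) = (6.4333, -2.7593)
cos θ_2 = (49.0008−5²−3²)/(2·5·3) = 0.5000; θ_2 = 59.9983° (elbow-up)
β = atan2(-2.7593,6.4333) = -23.2150°; ψ = atan2(2.5980,6.5001) = 21.7862°
θ_1 = β − ψ = -45.0012°
θ_3 = φ − θ_1 − θ_2 = -119.9971° (wrapped to (-180°,180°])

-45.001 59.998 -119.997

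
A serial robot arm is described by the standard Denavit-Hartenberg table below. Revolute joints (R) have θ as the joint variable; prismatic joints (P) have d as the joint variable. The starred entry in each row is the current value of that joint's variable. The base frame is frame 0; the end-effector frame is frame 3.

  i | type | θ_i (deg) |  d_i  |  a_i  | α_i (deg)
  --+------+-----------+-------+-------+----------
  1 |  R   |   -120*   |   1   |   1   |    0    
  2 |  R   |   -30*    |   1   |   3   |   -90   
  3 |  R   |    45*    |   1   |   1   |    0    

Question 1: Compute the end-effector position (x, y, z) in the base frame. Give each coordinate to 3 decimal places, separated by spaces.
-3.210 -3.586 1.293

after link 1: o_1 = (-0.5000, -0.8660, 1.0000)
after link 2: o_2 = (-3.0981, -2.3660, 2.0000)
after link 3: o_3 = (-3.2104, -3.5856, 1.2929)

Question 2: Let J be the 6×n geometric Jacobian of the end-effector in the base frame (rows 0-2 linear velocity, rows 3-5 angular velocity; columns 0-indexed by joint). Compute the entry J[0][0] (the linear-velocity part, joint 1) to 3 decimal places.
3.586

axis z_0 = ẑ; lever o_n−o_0 = (-3.2104,-3.5856,1.2929)
cross product → J_v[:, 0] = (3.5856,-3.2104,0.0000)
J_ω[:, 0] = z_0
entry J[0][0] = 3.5856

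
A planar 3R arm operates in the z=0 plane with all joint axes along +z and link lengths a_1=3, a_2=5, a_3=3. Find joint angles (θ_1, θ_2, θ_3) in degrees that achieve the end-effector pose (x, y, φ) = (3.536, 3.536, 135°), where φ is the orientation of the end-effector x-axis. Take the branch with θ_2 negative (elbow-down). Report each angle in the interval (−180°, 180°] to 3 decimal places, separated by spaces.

wrist centre = target − a_3·(cos φ, sin φ) = (5.6573, 1.4147)
cos θ_2 = (34.0066−3²−5²)/(2·3·5) = 0.0002; θ_2 = -89.9874° (elbow-down)
β = atan2(1.4147,5.6573) = 14.0396°; ψ = atan2(-5.0000,3.0011) = -59.0270°
θ_1 = β − ψ = 73.0666°
θ_3 = φ − θ_1 − θ_2 = 151.9208° (wrapped to (-180°,180°])

73.067 -89.987 151.921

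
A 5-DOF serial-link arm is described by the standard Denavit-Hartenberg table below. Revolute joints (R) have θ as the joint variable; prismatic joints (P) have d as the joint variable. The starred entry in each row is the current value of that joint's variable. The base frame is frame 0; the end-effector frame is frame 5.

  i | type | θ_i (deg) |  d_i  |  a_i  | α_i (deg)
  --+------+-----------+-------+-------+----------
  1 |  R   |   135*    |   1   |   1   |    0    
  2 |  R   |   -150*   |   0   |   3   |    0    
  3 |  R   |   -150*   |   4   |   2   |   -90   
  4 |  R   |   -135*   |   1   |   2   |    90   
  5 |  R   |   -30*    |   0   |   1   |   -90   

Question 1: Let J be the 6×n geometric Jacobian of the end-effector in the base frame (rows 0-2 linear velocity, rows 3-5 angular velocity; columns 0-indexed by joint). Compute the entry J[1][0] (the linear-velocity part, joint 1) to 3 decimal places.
axis z_0 = ẑ; lever o_n−o_0 = (2.3458,-0.5454,7.0266)
cross product → J_v[:, 0] = (0.5454,2.3458,-0.0000)
J_ω[:, 0] = z_0
entry J[1][0] = 2.3458

2.346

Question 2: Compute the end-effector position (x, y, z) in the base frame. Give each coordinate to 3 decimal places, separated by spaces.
after link 1: o_1 = (-0.7071, 0.7071, 1.0000)
after link 2: o_2 = (2.1907, -0.0694, 1.0000)
after link 3: o_3 = (0.2588, -0.5870, 5.0000)
after link 4: o_4 = (1.8837, -1.1869, 6.4142)
after link 5: o_5 = (2.3458, -0.5454, 7.0266)

2.346 -0.545 7.027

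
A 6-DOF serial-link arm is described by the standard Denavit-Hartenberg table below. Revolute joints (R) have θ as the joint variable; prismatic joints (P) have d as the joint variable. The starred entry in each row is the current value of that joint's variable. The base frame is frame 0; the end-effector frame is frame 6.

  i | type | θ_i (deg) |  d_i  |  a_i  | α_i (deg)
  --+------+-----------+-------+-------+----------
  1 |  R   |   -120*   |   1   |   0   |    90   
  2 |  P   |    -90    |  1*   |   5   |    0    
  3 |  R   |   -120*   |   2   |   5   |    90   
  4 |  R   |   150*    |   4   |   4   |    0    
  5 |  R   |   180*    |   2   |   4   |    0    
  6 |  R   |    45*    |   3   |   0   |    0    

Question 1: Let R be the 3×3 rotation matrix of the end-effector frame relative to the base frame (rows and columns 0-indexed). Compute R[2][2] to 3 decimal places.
0.866

End-effector z-axis (col 2 of R) = (-0.2500,-0.4330,0.8660)
R[2][2] = 0.8660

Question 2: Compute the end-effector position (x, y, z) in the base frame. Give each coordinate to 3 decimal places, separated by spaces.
-2.683 1.353 6.294

after link 1: o_1 = (0.0000, 0.0000, 1.0000)
after link 2: o_2 = (-0.8660, 0.5000, -4.0000)
after link 3: o_3 = (-0.4330, 5.2500, -1.5000)
after link 4: o_4 = (-4.6651, 1.9199, 0.2321)
after link 5: o_5 = (-1.9330, 2.6519, 3.6962)
after link 6: o_6 = (-2.6830, 1.3529, 6.2942)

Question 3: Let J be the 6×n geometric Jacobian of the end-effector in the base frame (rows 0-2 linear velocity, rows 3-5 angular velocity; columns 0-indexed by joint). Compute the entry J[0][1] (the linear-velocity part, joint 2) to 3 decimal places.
prismatic axis z_1 = (-0.8660,0.5000,0.0000)
J_v[:, 1] = z_1; J_ω[:, 1] = (0,0,0)
entry J[0][1] = -0.8660

-0.866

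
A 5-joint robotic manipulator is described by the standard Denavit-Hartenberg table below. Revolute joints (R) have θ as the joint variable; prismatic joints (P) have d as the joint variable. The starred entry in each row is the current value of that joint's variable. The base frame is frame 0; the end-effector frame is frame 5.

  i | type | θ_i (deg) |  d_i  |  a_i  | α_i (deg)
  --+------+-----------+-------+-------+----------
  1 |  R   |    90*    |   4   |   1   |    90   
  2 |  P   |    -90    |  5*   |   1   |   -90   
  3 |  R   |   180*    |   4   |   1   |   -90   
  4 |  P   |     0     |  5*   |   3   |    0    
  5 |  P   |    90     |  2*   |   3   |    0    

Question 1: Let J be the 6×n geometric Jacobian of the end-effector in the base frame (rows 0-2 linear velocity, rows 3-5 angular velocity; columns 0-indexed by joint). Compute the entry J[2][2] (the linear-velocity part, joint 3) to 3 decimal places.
-7.000

axis z_2 = (0.0000,1.0000,0.0000); lever o_n−o_2 = (7.0000,1.0000,4.0000)
cross product → J_v[:, 2] = (4.0000,-0.0000,-7.0000)
J_ω[:, 2] = z_2
entry J[2][2] = -7.0000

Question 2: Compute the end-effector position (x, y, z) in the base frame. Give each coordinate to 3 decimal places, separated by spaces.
after link 1: o_1 = (0.0000, 1.0000, 4.0000)
after link 2: o_2 = (5.0000, 1.0000, 3.0000)
after link 3: o_3 = (5.0000, 5.0000, 4.0000)
after link 4: o_4 = (10.0000, 5.0000, 7.0000)
after link 5: o_5 = (12.0000, 2.0000, 7.0000)

12.000 2.000 7.000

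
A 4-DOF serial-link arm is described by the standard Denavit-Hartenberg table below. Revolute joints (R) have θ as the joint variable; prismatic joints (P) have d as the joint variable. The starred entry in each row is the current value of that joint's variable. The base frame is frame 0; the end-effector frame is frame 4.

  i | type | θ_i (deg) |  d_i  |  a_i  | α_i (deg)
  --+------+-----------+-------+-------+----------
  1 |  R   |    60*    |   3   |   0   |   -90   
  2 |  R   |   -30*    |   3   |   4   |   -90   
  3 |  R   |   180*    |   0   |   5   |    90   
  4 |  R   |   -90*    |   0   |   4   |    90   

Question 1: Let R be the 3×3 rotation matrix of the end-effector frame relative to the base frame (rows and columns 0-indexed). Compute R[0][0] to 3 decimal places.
End-effector x-axis (col 0 of R) = (-0.2500,-0.4330,0.8660)
R[0][0] = -0.2500

-0.250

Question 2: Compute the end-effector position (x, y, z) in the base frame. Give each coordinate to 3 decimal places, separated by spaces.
-4.031 -0.982 5.964

after link 1: o_1 = (0.0000, 0.0000, 3.0000)
after link 2: o_2 = (-0.8660, 4.5000, 5.0000)
after link 3: o_3 = (-3.0311, 0.7500, 2.5000)
after link 4: o_4 = (-4.0311, -0.9821, 5.9641)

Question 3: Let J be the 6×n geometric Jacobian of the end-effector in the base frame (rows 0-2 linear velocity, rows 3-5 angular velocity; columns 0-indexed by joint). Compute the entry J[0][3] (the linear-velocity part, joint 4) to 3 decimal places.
-1.732

axis z_3 = (0.8660,-0.5000,-0.0000); lever o_n−o_3 = (-1.0000,-1.7321,3.4641)
cross product → J_v[:, 3] = (-1.7321,-3.0000,-2.0000)
J_ω[:, 3] = z_3
entry J[0][3] = -1.7321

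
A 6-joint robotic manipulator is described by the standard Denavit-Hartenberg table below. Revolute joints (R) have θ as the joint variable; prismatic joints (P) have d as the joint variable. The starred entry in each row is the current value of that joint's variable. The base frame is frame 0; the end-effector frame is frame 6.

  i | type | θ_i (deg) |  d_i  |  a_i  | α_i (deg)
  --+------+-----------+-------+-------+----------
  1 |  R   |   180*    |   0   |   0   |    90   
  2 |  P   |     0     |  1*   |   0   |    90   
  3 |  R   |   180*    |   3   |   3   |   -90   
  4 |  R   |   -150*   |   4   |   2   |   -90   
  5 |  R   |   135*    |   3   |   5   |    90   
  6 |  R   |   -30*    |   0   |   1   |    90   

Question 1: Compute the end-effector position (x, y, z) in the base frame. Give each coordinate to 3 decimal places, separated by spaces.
after link 1: o_1 = (0.0000, 0.0000, 0.0000)
after link 2: o_2 = (0.0000, 1.0000, 0.0000)
after link 3: o_3 = (3.0000, 1.0000, -3.0000)
after link 4: o_4 = (1.2679, -3.0000, -4.0000)
after link 5: o_5 = (5.8298, 0.5355, -4.8303)
after link 6: o_6 = (6.1101, 1.1479, -4.0911)

6.110 1.148 -4.091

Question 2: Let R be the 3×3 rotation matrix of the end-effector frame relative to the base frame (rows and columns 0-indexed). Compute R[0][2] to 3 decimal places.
-0.739

End-effector z-axis (col 2 of R) = (-0.7392,-0.3536,0.5732)
R[0][2] = -0.7392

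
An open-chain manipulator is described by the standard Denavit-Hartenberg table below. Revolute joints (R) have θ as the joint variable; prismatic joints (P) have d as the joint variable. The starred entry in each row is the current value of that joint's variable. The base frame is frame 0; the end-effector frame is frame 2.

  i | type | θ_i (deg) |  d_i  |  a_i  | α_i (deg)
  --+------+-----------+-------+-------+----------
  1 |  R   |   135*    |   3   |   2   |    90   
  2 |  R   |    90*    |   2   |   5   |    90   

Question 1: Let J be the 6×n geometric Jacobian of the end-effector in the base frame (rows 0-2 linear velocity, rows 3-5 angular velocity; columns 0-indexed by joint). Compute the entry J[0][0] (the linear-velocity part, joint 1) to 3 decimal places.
-2.828

axis z_0 = ẑ; lever o_n−o_0 = (-0.0000,2.8284,8.0000)
cross product → J_v[:, 0] = (-2.8284,-0.0000,0.0000)
J_ω[:, 0] = z_0
entry J[0][0] = -2.8284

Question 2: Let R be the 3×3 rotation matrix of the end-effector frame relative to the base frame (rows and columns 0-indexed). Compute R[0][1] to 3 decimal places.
End-effector y-axis (col 1 of R) = (0.7071,0.7071,0.0000)
R[0][1] = 0.7071

0.707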